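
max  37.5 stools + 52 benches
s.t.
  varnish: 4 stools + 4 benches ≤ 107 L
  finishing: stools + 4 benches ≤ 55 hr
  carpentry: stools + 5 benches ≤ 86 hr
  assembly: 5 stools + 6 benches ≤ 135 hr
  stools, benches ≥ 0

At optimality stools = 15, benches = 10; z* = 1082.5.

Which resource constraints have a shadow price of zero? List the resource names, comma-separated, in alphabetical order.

carpentry, varnish

varnish: 100/107 (slack 7)
finishing: 55/55 (binding)
carpentry: 65/86 (slack 21)
assembly: 135/135 (binding)
By complementary slackness, a constraint with positive slack has shadow price 0 → carpentry, varnish.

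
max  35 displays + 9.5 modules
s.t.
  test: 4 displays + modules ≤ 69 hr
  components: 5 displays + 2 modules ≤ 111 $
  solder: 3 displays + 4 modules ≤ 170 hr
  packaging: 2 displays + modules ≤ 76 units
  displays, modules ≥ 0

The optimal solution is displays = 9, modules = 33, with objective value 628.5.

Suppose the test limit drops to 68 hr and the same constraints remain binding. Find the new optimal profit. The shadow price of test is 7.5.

Δb = -1, so new z* = 628.5 + (7.5)·(-1) = 628.5 − 7.5 = 621.

621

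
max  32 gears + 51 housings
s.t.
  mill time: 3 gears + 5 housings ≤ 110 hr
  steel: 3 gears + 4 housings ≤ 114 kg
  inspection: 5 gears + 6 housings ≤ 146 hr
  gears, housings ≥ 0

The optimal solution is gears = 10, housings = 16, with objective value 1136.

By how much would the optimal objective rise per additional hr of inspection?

1

Binding: mill time and inspection. Non-binding: steel (20 unused).
By complementary slackness, y = 0 for the non-binding constraint.
From A_Bᵀ y = c: 3·y_mill time + 5·y_inspection = 32; 5·y_mill time + 6·y_inspection = 51.
→ y_mill time = 9 and y_inspection = 1.
Shadow price of inspection = 1.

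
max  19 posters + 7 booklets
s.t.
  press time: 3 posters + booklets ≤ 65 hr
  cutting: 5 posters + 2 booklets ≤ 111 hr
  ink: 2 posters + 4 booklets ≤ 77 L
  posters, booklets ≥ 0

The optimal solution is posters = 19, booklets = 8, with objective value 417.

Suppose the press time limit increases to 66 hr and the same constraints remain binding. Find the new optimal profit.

420

Check each constraint at x*: press time 65/65 (tight); cutting 111/111 (tight); ink 70/77 (slack 7).
Since ink is not tight, its dual is 0.
From A_Bᵀ y = c: 3·y_press time + 5·y_cutting = 19; 1·y_press time + 2·y_cutting = 7.
Solving: y_press time = 3, y_cutting = 2.
Δz = y_press time·Δb = 3 × (1) = 3, so new z* = 417 + 3 = 420.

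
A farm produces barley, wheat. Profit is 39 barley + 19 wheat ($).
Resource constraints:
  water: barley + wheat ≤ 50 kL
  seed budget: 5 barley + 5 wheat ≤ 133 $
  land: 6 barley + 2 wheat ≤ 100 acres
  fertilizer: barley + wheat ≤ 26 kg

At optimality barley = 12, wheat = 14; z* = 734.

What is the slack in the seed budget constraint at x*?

3

seed budget used = 5·12 + 5·14 = 130; slack = 133 − 130 = 3.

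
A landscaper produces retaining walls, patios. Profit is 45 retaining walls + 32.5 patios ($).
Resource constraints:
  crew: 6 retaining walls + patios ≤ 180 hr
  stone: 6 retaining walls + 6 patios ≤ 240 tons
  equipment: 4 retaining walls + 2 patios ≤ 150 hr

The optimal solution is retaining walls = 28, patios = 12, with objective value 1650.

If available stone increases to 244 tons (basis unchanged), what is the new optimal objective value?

Check each constraint at x*: crew 180/180 (tight); stone 240/240 (tight); equipment 136/150 (slack 14).
Slack constraints have shadow price 0 (complementary slackness).
The binding rows give the dual system: 6·y_crew + 6·y_stone = 45 and 1·y_crew + 6·y_stone = 32.5.
This yields shadow prices y_crew = 2.5, y_stone = 5.
Δz = y_stone·Δb = 5 × (4) = 20, so new z* = 1650 + 20 = 1670.

1670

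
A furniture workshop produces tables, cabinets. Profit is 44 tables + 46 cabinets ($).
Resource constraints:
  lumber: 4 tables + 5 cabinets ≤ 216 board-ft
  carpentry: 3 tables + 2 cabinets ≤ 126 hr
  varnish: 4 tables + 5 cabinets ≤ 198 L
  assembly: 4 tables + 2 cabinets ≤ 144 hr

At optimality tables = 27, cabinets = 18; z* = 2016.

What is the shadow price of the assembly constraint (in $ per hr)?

Binding: varnish and assembly. Non-binding: lumber (18 unused), carpentry (9 unused).
By complementary slackness, y = 0 for the non-binding constraints.
Dual feasibility on the basic columns requires 4·y_varnish + 4·y_assembly = 44, 5·y_varnish + 2·y_assembly = 46.
This yields shadow prices y_varnish = 8, y_assembly = 3.
Shadow price of assembly = 3.

3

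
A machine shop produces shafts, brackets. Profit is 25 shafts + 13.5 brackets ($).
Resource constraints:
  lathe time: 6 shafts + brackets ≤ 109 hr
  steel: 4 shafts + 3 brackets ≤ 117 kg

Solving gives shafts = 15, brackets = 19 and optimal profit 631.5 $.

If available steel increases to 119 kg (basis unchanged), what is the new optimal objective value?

Both lathe time and steel are binding at x*.
From A_Bᵀ y = c: 6·y_lathe time + 4·y_steel = 25; 1·y_lathe time + 3·y_steel = 13.5.
→ y_lathe time = 1.5 and y_steel = 4.
Δz = y_steel·Δb = 4 × (2) = 8, so new z* = 631.5 + 8 = 639.5.

639.5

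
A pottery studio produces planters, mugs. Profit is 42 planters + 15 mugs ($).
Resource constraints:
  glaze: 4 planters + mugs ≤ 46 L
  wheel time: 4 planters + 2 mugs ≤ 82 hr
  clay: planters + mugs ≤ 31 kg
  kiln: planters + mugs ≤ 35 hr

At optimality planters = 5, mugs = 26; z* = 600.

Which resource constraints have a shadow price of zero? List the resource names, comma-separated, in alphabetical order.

kiln, wheel time

glaze: 46/46 (binding)
wheel time: 72/82 (slack 10)
clay: 31/31 (binding)
kiln: 31/35 (slack 4)
By complementary slackness, a constraint with positive slack has shadow price 0 → kiln, wheel time.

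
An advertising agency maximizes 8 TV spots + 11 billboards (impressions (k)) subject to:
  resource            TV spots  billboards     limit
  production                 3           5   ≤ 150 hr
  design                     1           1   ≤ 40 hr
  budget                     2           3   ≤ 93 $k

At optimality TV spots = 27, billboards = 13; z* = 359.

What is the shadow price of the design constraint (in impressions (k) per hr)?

At the optimum: production uses 146 of 150 (slack = 4); design uses 40 of 40 (binding); budget uses 93 of 93 (binding).
Since production is not tight, its dual is 0.
Dual feasibility on the basic columns requires 1·y_design + 2·y_budget = 8, 1·y_design + 3·y_budget = 11.
Solving: y_design = 2, y_budget = 3.
Shadow price of design = 2.

2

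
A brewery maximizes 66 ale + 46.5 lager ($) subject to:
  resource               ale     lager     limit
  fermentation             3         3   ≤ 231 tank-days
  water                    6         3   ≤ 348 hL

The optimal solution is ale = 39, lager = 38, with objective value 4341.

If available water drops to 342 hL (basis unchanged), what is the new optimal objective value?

4302

Check each constraint at x*: fermentation 231/231 (tight); water 348/348 (tight).
The binding rows give the dual system: 3·y_fermentation + 6·y_water = 66 and 3·y_fermentation + 3·y_water = 46.5.
Solving: y_fermentation = 9, y_water = 6.5.
Δz = y_water·Δb = 6.5 × (-6) = -39, so new z* = 4341 − 39 = 4302.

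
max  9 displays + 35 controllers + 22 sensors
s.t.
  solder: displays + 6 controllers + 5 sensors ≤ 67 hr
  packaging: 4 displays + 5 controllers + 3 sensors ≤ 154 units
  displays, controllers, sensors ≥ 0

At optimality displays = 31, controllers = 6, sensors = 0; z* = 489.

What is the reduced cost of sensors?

-6

Check each constraint at x*: solder 67/67 (tight); packaging 154/154 (tight).
Dual feasibility on the basic columns requires 1·y_solder + 4·y_packaging = 9, 6·y_solder + 5·y_packaging = 35.
This yields shadow prices y_solder = 5, y_packaging = 1.
Reduced cost of sensors: c₃ − yᵀa₃ = 22 − (5·5 + 1·3) = 22 − 28 = -6.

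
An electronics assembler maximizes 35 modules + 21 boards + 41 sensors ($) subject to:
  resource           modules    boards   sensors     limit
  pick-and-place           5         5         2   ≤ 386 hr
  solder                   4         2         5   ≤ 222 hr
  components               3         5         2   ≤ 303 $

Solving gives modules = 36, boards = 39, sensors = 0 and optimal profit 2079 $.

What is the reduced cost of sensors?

-1

Binding: solder and components. Non-binding: pick-and-place (11 unused).
Slack constraints have shadow price 0 (complementary slackness).
Dual feasibility on the basic columns requires 4·y_solder + 3·y_components = 35, 2·y_solder + 5·y_components = 21.
This yields shadow prices y_solder = 8, y_components = 1.
Reduced cost of sensors: c₃ − yᵀa₃ = 41 − (8·5 + 1·2) = 41 − 42 = -1.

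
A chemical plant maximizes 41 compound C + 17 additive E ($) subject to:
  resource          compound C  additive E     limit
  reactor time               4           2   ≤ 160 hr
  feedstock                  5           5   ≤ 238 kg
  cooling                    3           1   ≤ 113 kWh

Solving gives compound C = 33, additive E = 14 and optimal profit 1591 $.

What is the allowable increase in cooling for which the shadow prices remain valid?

Binding constraints: reactor time, cooling. The basis is B = [[4,2],[3,1]] with det -2.
Per unit increase in cooling, x* moves by d = (1, -2).
The basis stays optimal until additive E reaches 0; allowable increase = 7 kWh.

7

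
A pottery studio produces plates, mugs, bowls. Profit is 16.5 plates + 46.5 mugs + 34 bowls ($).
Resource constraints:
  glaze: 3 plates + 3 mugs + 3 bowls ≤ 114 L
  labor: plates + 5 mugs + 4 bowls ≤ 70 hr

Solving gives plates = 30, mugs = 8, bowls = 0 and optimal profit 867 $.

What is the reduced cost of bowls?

At the optimum: glaze uses 114 of 114 (binding); labor uses 70 of 70 (binding).
The binding rows give the dual system: 3·y_glaze + 1·y_labor = 16.5 and 3·y_glaze + 5·y_labor = 46.5.
This yields shadow prices y_glaze = 3, y_labor = 7.5.
Reduced cost of bowls: c₃ − yᵀa₃ = 34 − (3·3 + 7.5·4) = 34 − 39 = -5.

-5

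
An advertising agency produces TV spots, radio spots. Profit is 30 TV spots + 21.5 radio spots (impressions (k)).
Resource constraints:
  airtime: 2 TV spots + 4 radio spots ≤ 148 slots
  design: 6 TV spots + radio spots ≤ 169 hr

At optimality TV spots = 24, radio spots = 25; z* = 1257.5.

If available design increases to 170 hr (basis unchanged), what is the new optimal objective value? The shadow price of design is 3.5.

Δb = 1, so new z* = 1257.5 + (3.5)·(1) = 1257.5 + 3.5 = 1261.

1261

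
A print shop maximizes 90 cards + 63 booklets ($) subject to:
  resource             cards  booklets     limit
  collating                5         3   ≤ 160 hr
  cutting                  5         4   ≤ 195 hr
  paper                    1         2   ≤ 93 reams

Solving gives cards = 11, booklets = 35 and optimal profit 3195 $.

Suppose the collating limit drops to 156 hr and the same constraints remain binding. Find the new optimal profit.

3159

Check each constraint at x*: collating 160/160 (tight); cutting 195/195 (tight); paper 81/93 (slack 12).
By complementary slackness, y = 0 for the non-binding constraint.
Dual feasibility on the basic columns requires 5·y_collating + 5·y_cutting = 90, 3·y_collating + 4·y_cutting = 63.
→ y_collating = 9 and y_cutting = 9.
Δz = y_collating·Δb = 9 × (-4) = -36, so new z* = 3195 − 36 = 3159.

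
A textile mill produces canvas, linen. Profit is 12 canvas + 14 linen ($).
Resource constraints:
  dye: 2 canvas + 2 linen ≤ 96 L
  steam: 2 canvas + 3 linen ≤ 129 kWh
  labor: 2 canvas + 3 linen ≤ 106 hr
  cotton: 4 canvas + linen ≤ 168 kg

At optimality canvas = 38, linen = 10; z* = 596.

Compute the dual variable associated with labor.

2

Binding: dye and labor. Non-binding: steam (23 unused), cotton (6 unused).
Slack constraints have shadow price 0 (complementary slackness).
Dual feasibility on the basic columns requires 2·y_dye + 2·y_labor = 12, 2·y_dye + 3·y_labor = 14.
→ y_dye = 4 and y_labor = 2.
Shadow price of labor = 2.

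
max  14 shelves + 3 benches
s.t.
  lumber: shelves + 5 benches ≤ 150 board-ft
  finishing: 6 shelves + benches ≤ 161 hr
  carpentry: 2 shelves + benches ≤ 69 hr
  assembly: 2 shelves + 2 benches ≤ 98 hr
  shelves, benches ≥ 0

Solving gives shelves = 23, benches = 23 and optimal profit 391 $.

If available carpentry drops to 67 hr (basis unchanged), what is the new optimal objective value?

At the optimum: lumber uses 138 of 150 (slack = 12); finishing uses 161 of 161 (binding); carpentry uses 69 of 69 (binding); assembly uses 92 of 98 (slack = 6).
By complementary slackness, y = 0 for the non-binding constraints.
The binding rows give the dual system: 6·y_finishing + 2·y_carpentry = 14 and 1·y_finishing + 1·y_carpentry = 3.
This yields shadow prices y_finishing = 2, y_carpentry = 1.
Δz = y_carpentry·Δb = 1 × (-2) = -2, so new z* = 391 − 2 = 389.

389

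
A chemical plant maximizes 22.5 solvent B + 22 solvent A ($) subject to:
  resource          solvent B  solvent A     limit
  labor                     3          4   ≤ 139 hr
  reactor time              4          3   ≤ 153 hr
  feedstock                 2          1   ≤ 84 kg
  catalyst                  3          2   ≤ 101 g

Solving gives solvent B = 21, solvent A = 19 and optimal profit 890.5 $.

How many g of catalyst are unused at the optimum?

0

catalyst used = 3·21 + 2·19 = 101; slack = 101 − 101 = 0.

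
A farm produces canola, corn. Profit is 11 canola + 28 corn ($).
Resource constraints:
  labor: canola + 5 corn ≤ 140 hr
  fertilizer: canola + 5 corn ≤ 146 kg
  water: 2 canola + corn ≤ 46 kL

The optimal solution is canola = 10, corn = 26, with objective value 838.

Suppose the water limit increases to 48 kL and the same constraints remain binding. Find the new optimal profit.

Check each constraint at x*: labor 140/140 (tight); fertilizer 140/146 (slack 6); water 46/46 (tight).
Since fertilizer is not tight, its dual is 0.
Dual feasibility on the basic columns requires 1·y_labor + 2·y_water = 11, 5·y_labor + 1·y_water = 28.
Solving: y_labor = 5, y_water = 3.
Δz = y_water·Δb = 3 × (2) = 6, so new z* = 838 + 6 = 844.

844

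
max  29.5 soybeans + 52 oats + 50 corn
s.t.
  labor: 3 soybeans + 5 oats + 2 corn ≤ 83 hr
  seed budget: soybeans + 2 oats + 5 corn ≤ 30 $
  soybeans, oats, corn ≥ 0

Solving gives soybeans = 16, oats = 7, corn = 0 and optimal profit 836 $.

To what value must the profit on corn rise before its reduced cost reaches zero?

56.5

Check each constraint at x*: labor 83/83 (tight); seed budget 30/30 (tight).
The binding rows give the dual system: 3·y_labor + 1·y_seed budget = 29.5 and 5·y_labor + 2·y_seed budget = 52.
→ y_labor = 7 and y_seed budget = 8.5.
corn enters the basis when its profit ≥ yᵀa₃ = 7·2 + 8.5·5 = 56.5.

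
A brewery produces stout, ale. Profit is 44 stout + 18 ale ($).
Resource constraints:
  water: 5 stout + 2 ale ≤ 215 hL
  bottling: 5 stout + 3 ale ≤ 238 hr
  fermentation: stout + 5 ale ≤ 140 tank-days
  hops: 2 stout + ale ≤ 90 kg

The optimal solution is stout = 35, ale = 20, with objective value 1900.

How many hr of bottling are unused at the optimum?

3

bottling used = 5·35 + 3·20 = 235; slack = 238 − 235 = 3.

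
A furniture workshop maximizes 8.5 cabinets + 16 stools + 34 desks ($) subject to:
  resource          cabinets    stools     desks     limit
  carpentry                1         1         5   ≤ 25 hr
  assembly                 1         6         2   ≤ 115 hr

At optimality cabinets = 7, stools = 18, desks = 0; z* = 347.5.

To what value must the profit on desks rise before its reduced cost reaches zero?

Check each constraint at x*: carpentry 25/25 (tight); assembly 115/115 (tight).
Dual feasibility on the basic columns requires 1·y_carpentry + 1·y_assembly = 8.5, 1·y_carpentry + 6·y_assembly = 16.
Solving: y_carpentry = 7, y_assembly = 1.5.
desks enters the basis when its profit ≥ yᵀa₃ = 7·5 + 1.5·2 = 38.

38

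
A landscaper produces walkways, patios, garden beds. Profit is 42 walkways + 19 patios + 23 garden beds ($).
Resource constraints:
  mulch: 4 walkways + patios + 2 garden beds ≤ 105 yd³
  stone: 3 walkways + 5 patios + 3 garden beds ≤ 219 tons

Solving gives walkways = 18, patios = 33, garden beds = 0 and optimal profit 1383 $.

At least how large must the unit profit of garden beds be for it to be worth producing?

At the optimum: mulch uses 105 of 105 (binding); stone uses 219 of 219 (binding).
The binding rows give the dual system: 4·y_mulch + 3·y_stone = 42 and 1·y_mulch + 5·y_stone = 19.
→ y_mulch = 9 and y_stone = 2.
garden beds enters the basis when its profit ≥ yᵀa₃ = 9·2 + 2·3 = 24.

24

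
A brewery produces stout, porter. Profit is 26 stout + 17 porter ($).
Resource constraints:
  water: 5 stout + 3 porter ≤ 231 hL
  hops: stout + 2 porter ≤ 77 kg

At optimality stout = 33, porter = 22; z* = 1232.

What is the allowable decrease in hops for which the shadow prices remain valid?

30.8

Binding constraints: water, hops. The basis is B = [[5,3],[1,2]] with det 7.
Per unit decrease in hops, x* moves by d = (0.4286, -0.7143).
The basis stays optimal until porter reaches 0; allowable decrease = 30.8 kg.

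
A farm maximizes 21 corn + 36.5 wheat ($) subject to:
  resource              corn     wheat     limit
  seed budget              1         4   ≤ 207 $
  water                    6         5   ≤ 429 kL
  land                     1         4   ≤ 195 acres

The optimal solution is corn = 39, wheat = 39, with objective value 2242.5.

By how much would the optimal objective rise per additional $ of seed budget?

At the optimum: seed budget uses 195 of 207 (slack = 12); water uses 429 of 429 (binding); land uses 195 of 195 (binding).
Slack constraints have shadow price 0 (complementary slackness).
Dual feasibility on the basic columns requires 6·y_water + 1·y_land = 21, 5·y_water + 4·y_land = 36.5.
Solving: y_water = 2.5, y_land = 6.
Shadow price of seed budget = 0.

0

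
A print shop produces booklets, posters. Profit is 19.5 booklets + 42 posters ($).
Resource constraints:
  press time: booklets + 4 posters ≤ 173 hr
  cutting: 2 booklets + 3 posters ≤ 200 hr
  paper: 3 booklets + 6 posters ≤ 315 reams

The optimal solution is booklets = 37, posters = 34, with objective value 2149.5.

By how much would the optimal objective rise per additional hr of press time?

1.5

Check each constraint at x*: press time 173/173 (tight); cutting 176/200 (slack 24); paper 315/315 (tight).
Slack constraints have shadow price 0 (complementary slackness).
The binding rows give the dual system: 1·y_press time + 3·y_paper = 19.5 and 4·y_press time + 6·y_paper = 42.
Solving: y_press time = 1.5, y_paper = 6.
Shadow price of press time = 1.5.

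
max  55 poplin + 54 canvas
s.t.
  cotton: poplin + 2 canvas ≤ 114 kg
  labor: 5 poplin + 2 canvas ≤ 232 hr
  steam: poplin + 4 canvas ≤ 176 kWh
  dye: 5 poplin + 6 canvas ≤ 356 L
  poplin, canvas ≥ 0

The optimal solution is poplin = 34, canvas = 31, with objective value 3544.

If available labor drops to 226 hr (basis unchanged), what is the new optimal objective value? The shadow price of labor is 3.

3526

Δb = -6, so new z* = 3544 + (3)·(-6) = 3544 − 18 = 3526.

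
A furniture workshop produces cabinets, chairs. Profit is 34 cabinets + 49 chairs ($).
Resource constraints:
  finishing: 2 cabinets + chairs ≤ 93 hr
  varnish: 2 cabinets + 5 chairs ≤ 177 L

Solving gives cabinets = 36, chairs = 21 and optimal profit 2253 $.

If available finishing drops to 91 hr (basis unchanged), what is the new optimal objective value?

2235

Check each constraint at x*: finishing 93/93 (tight); varnish 177/177 (tight).
The binding rows give the dual system: 2·y_finishing + 2·y_varnish = 34 and 1·y_finishing + 5·y_varnish = 49.
This yields shadow prices y_finishing = 9, y_varnish = 8.
Δz = y_finishing·Δb = 9 × (-2) = -18, so new z* = 2253 − 18 = 2235.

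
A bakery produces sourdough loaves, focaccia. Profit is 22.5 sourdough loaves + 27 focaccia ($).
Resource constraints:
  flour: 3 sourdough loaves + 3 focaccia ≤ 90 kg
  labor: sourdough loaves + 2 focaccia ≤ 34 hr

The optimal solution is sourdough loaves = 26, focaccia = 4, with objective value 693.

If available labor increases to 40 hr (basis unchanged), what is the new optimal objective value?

720

Check each constraint at x*: flour 90/90 (tight); labor 34/34 (tight).
From A_Bᵀ y = c: 3·y_flour + 1·y_labor = 22.5; 3·y_flour + 2·y_labor = 27.
→ y_flour = 6 and y_labor = 4.5.
Δz = y_labor·Δb = 4.5 × (6) = 27, so new z* = 693 + 27 = 720.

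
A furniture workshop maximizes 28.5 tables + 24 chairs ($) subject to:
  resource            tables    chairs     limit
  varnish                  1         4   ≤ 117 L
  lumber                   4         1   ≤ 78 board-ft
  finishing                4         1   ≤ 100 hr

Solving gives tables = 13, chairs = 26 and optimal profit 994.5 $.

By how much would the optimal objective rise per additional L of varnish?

Check each constraint at x*: varnish 117/117 (tight); lumber 78/78 (tight); finishing 78/100 (slack 22).
By complementary slackness, y = 0 for the non-binding constraint.
The binding rows give the dual system: 1·y_varnish + 4·y_lumber = 28.5 and 4·y_varnish + 1·y_lumber = 24.
Solving: y_varnish = 4.5, y_lumber = 6.
Shadow price of varnish = 4.5.

4.5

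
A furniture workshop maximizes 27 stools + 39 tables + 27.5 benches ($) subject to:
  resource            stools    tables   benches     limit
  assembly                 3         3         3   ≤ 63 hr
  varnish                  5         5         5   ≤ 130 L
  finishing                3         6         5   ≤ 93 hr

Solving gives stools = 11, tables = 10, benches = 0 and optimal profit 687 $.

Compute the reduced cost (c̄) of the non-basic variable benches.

-7.5

Check each constraint at x*: assembly 63/63 (tight); varnish 105/130 (slack 25); finishing 93/93 (tight).
Slack constraints have shadow price 0 (complementary slackness).
From A_Bᵀ y = c: 3·y_assembly + 3·y_finishing = 27; 3·y_assembly + 6·y_finishing = 39.
Solving: y_assembly = 5, y_finishing = 4.
Reduced cost of benches: c₃ − yᵀa₃ = 27.5 − (5·3 + 4·5) = 27.5 − 35 = -7.5.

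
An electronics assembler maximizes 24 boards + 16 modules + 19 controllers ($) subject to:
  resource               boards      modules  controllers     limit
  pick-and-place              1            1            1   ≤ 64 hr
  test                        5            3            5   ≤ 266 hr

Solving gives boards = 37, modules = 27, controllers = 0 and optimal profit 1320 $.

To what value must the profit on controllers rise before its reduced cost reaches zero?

24

Check each constraint at x*: pick-and-place 64/64 (tight); test 266/266 (tight).
The binding rows give the dual system: 1·y_pick-and-place + 5·y_test = 24 and 1·y_pick-and-place + 3·y_test = 16.
This yields shadow prices y_pick-and-place = 4, y_test = 4.
controllers enters the basis when its profit ≥ yᵀa₃ = 4·1 + 4·5 = 24.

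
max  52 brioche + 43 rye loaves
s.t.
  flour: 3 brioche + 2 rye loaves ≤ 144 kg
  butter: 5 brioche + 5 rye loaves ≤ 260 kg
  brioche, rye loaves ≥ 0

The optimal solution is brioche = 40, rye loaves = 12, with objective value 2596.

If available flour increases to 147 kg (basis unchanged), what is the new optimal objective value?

At the optimum: flour uses 144 of 144 (binding); butter uses 260 of 260 (binding).
Dual feasibility on the basic columns requires 3·y_flour + 5·y_butter = 52, 2·y_flour + 5·y_butter = 43.
This yields shadow prices y_flour = 9, y_butter = 5.
Δz = y_flour·Δb = 9 × (3) = 27, so new z* = 2596 + 27 = 2623.

2623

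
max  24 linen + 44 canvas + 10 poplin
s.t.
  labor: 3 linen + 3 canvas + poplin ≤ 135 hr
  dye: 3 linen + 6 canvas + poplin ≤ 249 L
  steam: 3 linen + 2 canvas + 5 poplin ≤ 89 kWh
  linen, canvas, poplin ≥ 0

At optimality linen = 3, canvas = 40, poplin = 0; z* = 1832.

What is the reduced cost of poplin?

-2

At the optimum: labor uses 129 of 135 (slack = 6); dye uses 249 of 249 (binding); steam uses 89 of 89 (binding).
By complementary slackness, y = 0 for the non-binding constraint.
The binding rows give the dual system: 3·y_dye + 3·y_steam = 24 and 6·y_dye + 2·y_steam = 44.
Solving: y_dye = 7, y_steam = 1.
Reduced cost of poplin: c₃ − yᵀa₃ = 10 − (7·1 + 1·5) = 10 − 12 = -2.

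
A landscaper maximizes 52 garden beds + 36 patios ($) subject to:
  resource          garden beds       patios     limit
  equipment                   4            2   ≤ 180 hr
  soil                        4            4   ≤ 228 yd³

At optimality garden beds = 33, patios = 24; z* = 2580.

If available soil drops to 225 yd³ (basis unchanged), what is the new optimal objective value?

2565

Both equipment and soil are binding at x*.
From A_Bᵀ y = c: 4·y_equipment + 4·y_soil = 52; 2·y_equipment + 4·y_soil = 36.
Solving: y_equipment = 8, y_soil = 5.
Δz = y_soil·Δb = 5 × (-3) = -15, so new z* = 2580 − 15 = 2565.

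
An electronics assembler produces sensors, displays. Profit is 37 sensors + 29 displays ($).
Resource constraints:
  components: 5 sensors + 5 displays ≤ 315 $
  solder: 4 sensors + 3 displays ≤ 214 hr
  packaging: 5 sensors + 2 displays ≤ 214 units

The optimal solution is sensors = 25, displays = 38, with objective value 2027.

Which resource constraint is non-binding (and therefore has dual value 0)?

packaging

components: 315/315 (binding)
solder: 214/214 (binding)
packaging: 201/214 (slack 13)
By complementary slackness, a constraint with positive slack has shadow price 0 → packaging.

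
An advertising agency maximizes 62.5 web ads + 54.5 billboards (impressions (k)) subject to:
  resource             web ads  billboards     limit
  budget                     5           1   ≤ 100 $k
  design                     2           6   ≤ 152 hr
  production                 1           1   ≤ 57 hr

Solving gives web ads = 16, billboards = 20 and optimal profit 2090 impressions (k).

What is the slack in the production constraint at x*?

production used = 1·16 + 1·20 = 36; slack = 57 − 36 = 21.

21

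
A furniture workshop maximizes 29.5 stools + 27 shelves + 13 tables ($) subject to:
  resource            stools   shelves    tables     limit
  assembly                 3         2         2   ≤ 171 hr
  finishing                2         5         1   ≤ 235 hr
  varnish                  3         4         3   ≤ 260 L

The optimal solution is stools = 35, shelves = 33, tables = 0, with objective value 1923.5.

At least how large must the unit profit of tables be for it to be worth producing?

Binding: assembly and finishing. Non-binding: varnish (23 unused).
By complementary slackness, y = 0 for the non-binding constraint.
The binding rows give the dual system: 3·y_assembly + 2·y_finishing = 29.5 and 2·y_assembly + 5·y_finishing = 27.
→ y_assembly = 8.5 and y_finishing = 2.
tables enters the basis when its profit ≥ yᵀa₃ = 8.5·2 + 2·1 = 19.

19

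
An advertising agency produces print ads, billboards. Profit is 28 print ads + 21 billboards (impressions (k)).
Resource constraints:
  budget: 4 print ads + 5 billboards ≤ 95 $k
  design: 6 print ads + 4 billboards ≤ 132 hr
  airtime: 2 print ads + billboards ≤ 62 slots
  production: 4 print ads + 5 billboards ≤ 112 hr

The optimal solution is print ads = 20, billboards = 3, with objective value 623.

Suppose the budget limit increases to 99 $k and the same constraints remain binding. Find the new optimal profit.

Check each constraint at x*: budget 95/95 (tight); design 132/132 (tight); airtime 43/62 (slack 19); production 95/112 (slack 17).
Slack constraints have shadow price 0 (complementary slackness).
The binding rows give the dual system: 4·y_budget + 6·y_design = 28 and 5·y_budget + 4·y_design = 21.
→ y_budget = 1 and y_design = 4.
Δz = y_budget·Δb = 1 × (4) = 4, so new z* = 623 + 4 = 627.

627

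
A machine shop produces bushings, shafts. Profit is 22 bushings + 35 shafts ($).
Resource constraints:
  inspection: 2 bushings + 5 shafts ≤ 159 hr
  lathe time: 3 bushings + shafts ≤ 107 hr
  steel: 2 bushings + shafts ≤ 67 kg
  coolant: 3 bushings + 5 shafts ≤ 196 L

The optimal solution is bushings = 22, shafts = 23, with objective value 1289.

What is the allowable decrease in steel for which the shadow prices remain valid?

35.2

Binding constraints: inspection, steel. The basis is B = [[2,5],[2,1]] with det -8.
Per unit decrease in steel, x* moves by d = (-0.625, 0.25).
The basis stays optimal until bushings reaches 0; allowable decrease = 35.2 kg.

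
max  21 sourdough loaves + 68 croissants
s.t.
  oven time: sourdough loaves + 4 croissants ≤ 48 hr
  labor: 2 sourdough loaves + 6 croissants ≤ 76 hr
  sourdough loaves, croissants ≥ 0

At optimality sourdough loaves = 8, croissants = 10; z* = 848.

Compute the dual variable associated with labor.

8

Check each constraint at x*: oven time 48/48 (tight); labor 76/76 (tight).
From A_Bᵀ y = c: 1·y_oven time + 2·y_labor = 21; 4·y_oven time + 6·y_labor = 68.
→ y_oven time = 5 and y_labor = 8.
Shadow price of labor = 8.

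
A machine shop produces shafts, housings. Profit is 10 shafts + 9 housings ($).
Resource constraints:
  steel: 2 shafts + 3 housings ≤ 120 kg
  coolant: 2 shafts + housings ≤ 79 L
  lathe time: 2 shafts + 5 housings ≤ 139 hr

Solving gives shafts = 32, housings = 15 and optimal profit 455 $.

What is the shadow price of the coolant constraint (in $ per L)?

4

At the optimum: steel uses 109 of 120 (slack = 11); coolant uses 79 of 79 (binding); lathe time uses 139 of 139 (binding).
Slack constraints have shadow price 0 (complementary slackness).
Dual feasibility on the basic columns requires 2·y_coolant + 2·y_lathe time = 10, 1·y_coolant + 5·y_lathe time = 9.
Solving: y_coolant = 4, y_lathe time = 1.
Shadow price of coolant = 4.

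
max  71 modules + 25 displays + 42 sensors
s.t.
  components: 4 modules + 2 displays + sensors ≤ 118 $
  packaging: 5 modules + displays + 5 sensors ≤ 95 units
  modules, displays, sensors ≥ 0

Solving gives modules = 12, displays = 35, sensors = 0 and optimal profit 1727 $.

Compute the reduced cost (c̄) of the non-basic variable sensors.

At the optimum: components uses 118 of 118 (binding); packaging uses 95 of 95 (binding).
The binding rows give the dual system: 4·y_components + 5·y_packaging = 71 and 2·y_components + 1·y_packaging = 25.
→ y_components = 9 and y_packaging = 7.
Reduced cost of sensors: c₃ − yᵀa₃ = 42 − (9·1 + 7·5) = 42 − 44 = -2.

-2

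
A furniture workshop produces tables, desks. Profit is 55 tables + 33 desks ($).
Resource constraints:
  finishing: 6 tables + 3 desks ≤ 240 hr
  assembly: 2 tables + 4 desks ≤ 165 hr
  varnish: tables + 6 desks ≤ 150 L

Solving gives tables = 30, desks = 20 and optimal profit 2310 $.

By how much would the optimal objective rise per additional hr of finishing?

9

Check each constraint at x*: finishing 240/240 (tight); assembly 140/165 (slack 25); varnish 150/150 (tight).
By complementary slackness, y = 0 for the non-binding constraint.
The binding rows give the dual system: 6·y_finishing + 1·y_varnish = 55 and 3·y_finishing + 6·y_varnish = 33.
→ y_finishing = 9 and y_varnish = 1.
Shadow price of finishing = 9.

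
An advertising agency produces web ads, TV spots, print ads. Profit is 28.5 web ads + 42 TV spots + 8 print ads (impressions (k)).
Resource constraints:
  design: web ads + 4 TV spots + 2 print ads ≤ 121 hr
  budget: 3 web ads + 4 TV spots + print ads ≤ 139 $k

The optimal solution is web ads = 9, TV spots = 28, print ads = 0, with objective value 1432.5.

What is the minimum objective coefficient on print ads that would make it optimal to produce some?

12

Both design and budget are binding at x*.
Dual feasibility on the basic columns requires 1·y_design + 3·y_budget = 28.5, 4·y_design + 4·y_budget = 42.
→ y_design = 1.5 and y_budget = 9.
print ads enters the basis when its profit ≥ yᵀa₃ = 1.5·2 + 9·1 = 12.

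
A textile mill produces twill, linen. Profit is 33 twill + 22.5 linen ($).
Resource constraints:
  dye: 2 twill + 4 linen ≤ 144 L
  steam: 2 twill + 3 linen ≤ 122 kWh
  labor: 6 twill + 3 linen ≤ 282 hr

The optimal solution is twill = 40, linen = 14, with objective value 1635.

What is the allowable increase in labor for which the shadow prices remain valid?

Binding constraints: steam, labor. The basis is B = [[2,3],[6,3]] with det -12.
Per unit increase in labor, x* moves by d = (0.25, -0.1667).
The basis stays optimal until linen reaches 0; allowable increase = 84 hr.

84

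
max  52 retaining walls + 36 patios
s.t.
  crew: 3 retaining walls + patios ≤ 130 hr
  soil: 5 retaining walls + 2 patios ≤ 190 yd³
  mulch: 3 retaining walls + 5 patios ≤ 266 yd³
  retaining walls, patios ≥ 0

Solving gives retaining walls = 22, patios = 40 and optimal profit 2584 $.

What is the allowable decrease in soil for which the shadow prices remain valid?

83.6

Binding constraints: soil, mulch. The basis is B = [[5,2],[3,5]] with det 19.
Per unit decrease in soil, x* moves by d = (-0.2632, 0.1579).
The basis stays optimal until retaining walls reaches 0; allowable decrease = 83.6 yd³.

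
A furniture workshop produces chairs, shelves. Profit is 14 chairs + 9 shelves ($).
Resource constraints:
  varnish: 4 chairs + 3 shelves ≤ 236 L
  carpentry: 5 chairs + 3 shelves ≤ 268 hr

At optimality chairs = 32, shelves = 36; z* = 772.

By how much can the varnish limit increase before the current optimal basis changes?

Binding constraints: varnish, carpentry. The basis is B = [[4,3],[5,3]] with det -3.
Per unit increase in varnish, x* moves by d = (-1, 1.6667).
The basis stays optimal until chairs reaches 0; allowable increase = 32 L.

32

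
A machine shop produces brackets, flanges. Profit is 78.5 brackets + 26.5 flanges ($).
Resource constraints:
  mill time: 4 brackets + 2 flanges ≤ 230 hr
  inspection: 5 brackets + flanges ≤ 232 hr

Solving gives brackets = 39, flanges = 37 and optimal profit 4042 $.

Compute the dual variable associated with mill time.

Both mill time and inspection are binding at x*.
The binding rows give the dual system: 4·y_mill time + 5·y_inspection = 78.5 and 2·y_mill time + 1·y_inspection = 26.5.
This yields shadow prices y_mill time = 9, y_inspection = 8.5.
Shadow price of mill time = 9.

9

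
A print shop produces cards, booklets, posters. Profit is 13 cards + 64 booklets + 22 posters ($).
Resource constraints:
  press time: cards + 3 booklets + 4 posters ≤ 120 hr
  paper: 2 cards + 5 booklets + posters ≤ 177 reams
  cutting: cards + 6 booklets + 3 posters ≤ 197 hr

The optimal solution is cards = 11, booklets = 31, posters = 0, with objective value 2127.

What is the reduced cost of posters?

-7

Check each constraint at x*: press time 104/120 (slack 16); paper 177/177 (tight); cutting 197/197 (tight).
Since press time is not tight, its dual is 0.
Dual feasibility on the basic columns requires 2·y_paper + 1·y_cutting = 13, 5·y_paper + 6·y_cutting = 64.
→ y_paper = 2 and y_cutting = 9.
Reduced cost of posters: c₃ − yᵀa₃ = 22 − (2·1 + 9·3) = 22 − 29 = -7.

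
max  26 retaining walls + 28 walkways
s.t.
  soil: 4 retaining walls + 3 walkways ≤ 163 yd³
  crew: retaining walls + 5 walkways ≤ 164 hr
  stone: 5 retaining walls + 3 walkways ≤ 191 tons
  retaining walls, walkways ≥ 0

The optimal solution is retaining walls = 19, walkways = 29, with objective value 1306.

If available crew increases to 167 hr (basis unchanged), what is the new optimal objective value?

Binding: soil and crew. Non-binding: stone (9 unused).
By complementary slackness, y = 0 for the non-binding constraint.
Dual feasibility on the basic columns requires 4·y_soil + 1·y_crew = 26, 3·y_soil + 5·y_crew = 28.
→ y_soil = 6 and y_crew = 2.
Δz = y_crew·Δb = 2 × (3) = 6, so new z* = 1306 + 6 = 1312.

1312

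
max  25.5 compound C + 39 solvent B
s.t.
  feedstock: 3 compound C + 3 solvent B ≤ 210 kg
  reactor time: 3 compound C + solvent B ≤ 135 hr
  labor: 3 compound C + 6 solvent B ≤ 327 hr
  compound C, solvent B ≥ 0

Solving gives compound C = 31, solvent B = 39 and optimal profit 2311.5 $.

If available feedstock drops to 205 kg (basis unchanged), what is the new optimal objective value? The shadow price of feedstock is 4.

2291.5

Δb = -5, so new z* = 2311.5 + (4)·(-5) = 2311.5 − 20 = 2291.5.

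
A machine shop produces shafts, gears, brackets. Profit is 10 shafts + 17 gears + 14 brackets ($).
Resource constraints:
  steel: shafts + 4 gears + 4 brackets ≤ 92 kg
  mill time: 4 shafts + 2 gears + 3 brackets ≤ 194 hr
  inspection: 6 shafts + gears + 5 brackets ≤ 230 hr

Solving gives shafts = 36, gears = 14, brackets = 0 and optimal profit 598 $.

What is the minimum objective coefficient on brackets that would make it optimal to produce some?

Binding: steel and inspection. Non-binding: mill time (22 unused).
By complementary slackness, y = 0 for the non-binding constraint.
The binding rows give the dual system: 1·y_steel + 6·y_inspection = 10 and 4·y_steel + 1·y_inspection = 17.
Solving: y_steel = 4, y_inspection = 1.
brackets enters the basis when its profit ≥ yᵀa₃ = 4·4 + 1·5 = 21.

21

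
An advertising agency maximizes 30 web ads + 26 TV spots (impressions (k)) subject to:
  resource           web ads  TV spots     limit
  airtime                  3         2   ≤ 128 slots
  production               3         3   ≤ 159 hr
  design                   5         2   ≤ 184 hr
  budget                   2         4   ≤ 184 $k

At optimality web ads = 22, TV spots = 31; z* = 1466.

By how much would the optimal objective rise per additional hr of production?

Check each constraint at x*: airtime 128/128 (tight); production 159/159 (tight); design 172/184 (slack 12); budget 168/184 (slack 16).
Slack constraints have shadow price 0 (complementary slackness).
From A_Bᵀ y = c: 3·y_airtime + 3·y_production = 30; 2·y_airtime + 3·y_production = 26.
Solving: y_airtime = 4, y_production = 6.
Shadow price of production = 6.

6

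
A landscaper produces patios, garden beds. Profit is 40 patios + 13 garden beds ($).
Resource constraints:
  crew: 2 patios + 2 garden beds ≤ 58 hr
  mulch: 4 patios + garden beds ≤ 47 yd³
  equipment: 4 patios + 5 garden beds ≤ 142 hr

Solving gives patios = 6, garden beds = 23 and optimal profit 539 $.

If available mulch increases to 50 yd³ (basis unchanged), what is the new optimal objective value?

566

At the optimum: crew uses 58 of 58 (binding); mulch uses 47 of 47 (binding); equipment uses 139 of 142 (slack = 3).
Since equipment is not tight, its dual is 0.
The binding rows give the dual system: 2·y_crew + 4·y_mulch = 40 and 2·y_crew + 1·y_mulch = 13.
This yields shadow prices y_crew = 2, y_mulch = 9.
Δz = y_mulch·Δb = 9 × (3) = 27, so new z* = 539 + 27 = 566.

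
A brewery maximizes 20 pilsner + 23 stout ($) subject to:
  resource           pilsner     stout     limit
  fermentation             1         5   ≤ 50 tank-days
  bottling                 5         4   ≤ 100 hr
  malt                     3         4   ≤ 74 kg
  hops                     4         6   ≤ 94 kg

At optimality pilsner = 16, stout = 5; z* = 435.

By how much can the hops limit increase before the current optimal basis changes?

Binding constraints: bottling, hops. The basis is B = [[5,4],[4,6]] with det 14.
Per unit increase in hops, x* moves by d = (-0.2857, 0.3571).
The basis stays optimal until fermentation becomes binding; allowable increase = 6 kg.

6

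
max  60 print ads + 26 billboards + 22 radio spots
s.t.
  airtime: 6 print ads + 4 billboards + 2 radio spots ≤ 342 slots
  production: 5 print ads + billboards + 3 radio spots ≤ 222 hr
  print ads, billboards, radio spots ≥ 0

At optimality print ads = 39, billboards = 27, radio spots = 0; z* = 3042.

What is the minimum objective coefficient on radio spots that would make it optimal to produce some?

Check each constraint at x*: airtime 342/342 (tight); production 222/222 (tight).
From A_Bᵀ y = c: 6·y_airtime + 5·y_production = 60; 4·y_airtime + 1·y_production = 26.
Solving: y_airtime = 5, y_production = 6.
radio spots enters the basis when its profit ≥ yᵀa₃ = 5·2 + 6·3 = 28.

28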